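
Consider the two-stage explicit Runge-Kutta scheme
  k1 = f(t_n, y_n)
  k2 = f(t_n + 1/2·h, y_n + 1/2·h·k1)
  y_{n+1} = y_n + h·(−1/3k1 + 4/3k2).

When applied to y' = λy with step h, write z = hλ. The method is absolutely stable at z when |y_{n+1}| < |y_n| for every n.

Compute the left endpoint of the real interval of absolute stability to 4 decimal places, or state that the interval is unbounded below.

Test eqn y'=λy, z=hλ:
  k1=λy_n ⇒ h·k1=z·y_n;  k2=λ(1+1/2z)y_n ⇒ h·k2=z(1+1/2z)y_n
  y_{n+1}/y_n = 1 − 1/3z + 4/3z(1+1/2z) = 1 + z + 2/3z²
  so R(z) = 1 + z + 2/3z².

Need |R(x)|<1, x<0.
x=-1.21: |R|=0.7661
R=1: x+2/3x²=0 ⇒ x=−3/2=-1.5000; min R=1−1/(4·2/3)=0.6250>−1
Confirm numerically:
  x=-1.428: |R|=0.93146 <1
  x=-0.825: |R|=0.62875 <1
  x=-0.689: |R|=0.62748 <1
  x=-1.942: |R|=1.57224 >1
  x=-1.725: |R|=1.25875 >1
  x=-1.637: |R|=1.14951 >1
So |R|<1 on (-1.5000, 0).

left endpoint -1.5000.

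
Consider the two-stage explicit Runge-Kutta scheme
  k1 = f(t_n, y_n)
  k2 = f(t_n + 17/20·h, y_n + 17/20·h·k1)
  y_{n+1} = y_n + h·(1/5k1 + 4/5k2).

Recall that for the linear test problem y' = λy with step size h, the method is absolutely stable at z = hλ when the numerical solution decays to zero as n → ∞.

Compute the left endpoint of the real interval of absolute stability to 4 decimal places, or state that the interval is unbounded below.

left endpoint -1.4706.

Test eqn y'=λy, z=hλ:
  k1=λy_n ⇒ h·k1=z·y_n;  k2=λ(1+17/20z)y_n ⇒ h·k2=z(1+17/20z)y_n
  y_{n+1}/y_n = 1 + 1/5z + 4/5z(1+17/20z) = 1 + z + 17/25z²
  ⇒ R(z) = 1 + z + 17/25z².

Find x<0 with |R(x)|<1.
x=-1.1: |R|=0.7228
R=1: x+17/25x²=0 ⇒ x=−25/17=-1.4706; min R=1−1/(4·17/25)=0.6324>−1
Confirm numerically:
  x=-1.084: |R|=0.71504 <1
  x=-0.887: |R|=0.64800 <1
  x=-0.747: |R|=0.63245 <1
  x=-0.709: |R|=0.63282 <1
  x=-1.944: |R|=1.62581 >1
  x=-1.796: |R|=1.39742 >1
Stable set (-1.4706, 0).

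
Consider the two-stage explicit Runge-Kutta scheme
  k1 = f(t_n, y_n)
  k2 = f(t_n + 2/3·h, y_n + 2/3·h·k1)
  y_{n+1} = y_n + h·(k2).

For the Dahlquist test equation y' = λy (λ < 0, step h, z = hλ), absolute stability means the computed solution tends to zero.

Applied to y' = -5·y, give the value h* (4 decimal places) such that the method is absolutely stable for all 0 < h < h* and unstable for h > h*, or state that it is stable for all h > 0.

With y'=λy (z=hλ):
  k1=λy_n ⇒ h·k1=z·y_n;  k2=λ(1+2/3z)y_n ⇒ h·k2=z(1+2/3z)y_n
  y_{n+1}/y_n = 1 + z(1+2/3z) = 1 + z + 2/3z²
  R(z) = 1 + z + 2/3z².

Need |R(x)|<1, x<0.
x=-1.29: |R|=0.8194
R=1: x+2/3x²=0 ⇒ x=−3/2=-1.5000; min R=1−1/(4·2/3)=0.6250>−1
Confirm numerically:
  x=-1.468: |R|=0.96868 <1
  x=-1.068: |R|=0.69242 <1
  x=-0.802: |R|=0.62680 <1
  x=-0.765: |R|=0.62515 <1
  x=-2.079: |R|=1.80249 >1
  x=-1.925: |R|=1.54542 >1
Interval (-1.5000, 0).

(-1.5000,0); λ=-5 ⇒ h* = (3/2)/5 = 0.3000.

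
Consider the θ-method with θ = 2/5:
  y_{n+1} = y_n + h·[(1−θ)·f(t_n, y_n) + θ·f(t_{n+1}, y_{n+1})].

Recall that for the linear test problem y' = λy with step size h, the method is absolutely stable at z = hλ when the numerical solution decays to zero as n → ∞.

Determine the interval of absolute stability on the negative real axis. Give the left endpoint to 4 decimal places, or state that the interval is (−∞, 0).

On y'=λy, z=hλ:
  y_{n+1} = y_n + z·[3/5·y_n + 2/5·y_{n+1}] ⇒ (1 − 2/5z)y_{n+1} = (1 + 3/5z)y_n
  Hence R(z) = (1 + 3/5z)/(1 − 2/5z).

Boundary: |R(x)|=1, x<0.
x=-1.49: |R|=0.0664
R=−1: 1+3/5x = −1+2/5x ⇒ -1/5x=2 ⇒ x=2/(-1/5)=-10.0000
Confirm numerically:
  x=-6.797: |R|=0.82774 <1
  x=-5.305: |R|=0.69923 <1
  x=-5.215: |R|=0.68989 <1
  x=-4.099: |R|=0.55289 <1
  x=-10.201: |R|=1.00791 >1
  x=-10.101: |R|=1.00401 >1
  x=-10.075: |R|=1.00298 >1
So |R|<1 on (-10.0000, 0).

z∈(-10.0000,0).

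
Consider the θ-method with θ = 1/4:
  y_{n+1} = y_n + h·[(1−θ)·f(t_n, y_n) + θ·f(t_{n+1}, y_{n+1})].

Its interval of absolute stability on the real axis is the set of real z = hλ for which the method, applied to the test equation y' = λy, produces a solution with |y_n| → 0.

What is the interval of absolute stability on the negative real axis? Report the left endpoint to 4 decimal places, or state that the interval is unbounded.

Test eqn y'=λy, z=hλ:
  y_{n+1} = y_n + z·[3/4·y_n + 1/4·y_{n+1}] ⇒ (1 − 1/4z)y_{n+1} = (1 + 3/4z)y_n
  R(z) = (1 + 3/4z)/(1 − 1/4z).

Boundary: |R(x)|=1, x<0.
x=-1.1: |R|=0.1373
R=−1: 1+3/4x = −1+1/4x ⇒ -1/2x=2 ⇒ x=2/(-1/2)=-4.0000
Confirm numerically:
  x=-2.726: |R|=0.62117 <1
  x=-2.364: |R|=0.48586 <1
  x=-2.147: |R|=0.39710 <1
  x=-4.403: |R|=1.09592 >1
  x=-4.092: |R|=1.02274 >1
Interval (-4.0000, 0).

(-4.0000, 0).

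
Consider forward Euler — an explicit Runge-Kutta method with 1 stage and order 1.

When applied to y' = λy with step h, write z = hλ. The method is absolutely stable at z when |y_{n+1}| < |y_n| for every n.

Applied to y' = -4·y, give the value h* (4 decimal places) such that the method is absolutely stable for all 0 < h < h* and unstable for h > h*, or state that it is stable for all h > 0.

Test eqn y'=λy, z=hλ:
  order 1, 1-stage ⇒ R(z)=1+z
  (e.g. R(-0.7)=0.30000, |R|=0.30000)

Find x<0 with |R(x)|<1.
x=-0.7: |R|=0.3000
|R(-2.02)|=1.0200 |R(-1.28)|=0.2800 |R(-0.86)|=0.1400
Bisect:
  x_lo=-2.7631 |R|=1.7631  x_hi=-0.1018 |R|=0.8982
  mid=-1.43243 |R|=0.43243 →hi
  mid=-2.09774 |R|=1.09774 →lo
  mid=-1.76508 |R|=0.76508 →hi
  mid=-1.93141 |R|=0.93141 →hi
  mid=-2.01458 |R|=1.01458 →lo
  mid=-1.97299 |R|=0.97299 →hi
  mid=-1.99379 |R|=0.99379 →hi
  mid=-2.00418 |R|=1.00418 →lo
  mid=-1.99898 |R|=0.99898 →hi
  mid=-2.00158 |R|=1.00158 →lo
  ...
  [-2.00012,-1.99996] ⇒ x*=-2.0000
So |R|<1 on (-2.0000, 0).

(-2.0000,0); λ=-4 ⇒ h* = 0.5000.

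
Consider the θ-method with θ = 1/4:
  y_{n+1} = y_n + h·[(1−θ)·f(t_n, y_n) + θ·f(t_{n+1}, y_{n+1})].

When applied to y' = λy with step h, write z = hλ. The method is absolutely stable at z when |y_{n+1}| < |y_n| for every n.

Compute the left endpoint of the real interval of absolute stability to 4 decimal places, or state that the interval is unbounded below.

Test eqn y'=λy, z=hλ:
  y_{n+1} = y_n + z·[3/4·y_n + 1/4·y_{n+1}] ⇒ (1 − 1/4z)y_{n+1} = (1 + 3/4z)y_n
  ⇒ R(z) = (1 + 3/4z)/(1 − 1/4z).

Solve |R(x)|<1 on ℝ⁻.
x=-0.68: |R|=0.4188
R=−1: 1+3/4x = −1+1/4x ⇒ -1/2x=2 ⇒ x=2/(-1/2)=-4.0000
Confirm numerically:
  x=-3.677: |R|=0.91585 <1
  x=-3.032: |R|=0.72469 <1
  x=-2.142: |R|=0.39499 <1
  x=-4.551: |R|=1.12887 >1
  x=-4.365: |R|=1.08727 >1
  x=-4.044: |R|=1.01094 >1
Stable set (-4.0000, 0).

z* = -4.0000.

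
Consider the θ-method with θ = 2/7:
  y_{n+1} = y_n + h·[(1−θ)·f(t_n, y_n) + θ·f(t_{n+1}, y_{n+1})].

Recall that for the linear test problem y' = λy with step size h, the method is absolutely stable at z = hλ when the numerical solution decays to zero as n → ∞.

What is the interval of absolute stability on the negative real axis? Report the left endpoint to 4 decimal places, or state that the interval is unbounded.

(-4.6667, 0).

With y'=λy (z=hλ):
  y_{n+1} = y_n + z·[5/7·y_n + 2/7·y_{n+1}] ⇒ (1 − 2/7z)y_{n+1} = (1 + 5/7z)y_n
  so R(z) = (1 + 5/7z)/(1 − 2/7z).

Solve |R(x)|<1 on ℝ⁻.
x=-0.58: |R|=0.5025
R=−1: 1+5/7x = −1+2/7x ⇒ -3/7x=2 ⇒ x=2/(-3/7)=-4.6667
Confirm numerically:
  x=-4.377: |R|=0.94484 <1
  x=-3.308: |R|=0.70065 <1
  x=-3.130: |R|=0.65234 <1
  x=-2.554: |R|=0.47654 <1
  x=-5.053: |R|=1.06775 >1
  x=-5.030: |R|=1.06389 >1
  x=-4.710: |R|=1.00792 >1
Interval (-4.6667, 0).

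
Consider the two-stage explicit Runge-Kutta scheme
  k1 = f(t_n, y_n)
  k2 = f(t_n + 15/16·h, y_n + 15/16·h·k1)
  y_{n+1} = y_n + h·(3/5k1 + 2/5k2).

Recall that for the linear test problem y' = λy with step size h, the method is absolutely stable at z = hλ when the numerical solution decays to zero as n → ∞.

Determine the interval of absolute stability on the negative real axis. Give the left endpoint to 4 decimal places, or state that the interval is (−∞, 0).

z∈(-2.6667,0).

Set f=λy, z=hλ:
  k1=λy_n ⇒ h·k1=z·y_n;  k2=λ(1+15/16z)y_n ⇒ h·k2=z(1+15/16z)y_n
  y_{n+1}/y_n = 1 + 3/5z + 2/5z(1+15/16z) = 1 + z + 3/8z²
  Hence R(z) = 1 + z + 3/8z².

Find x<0 with |R(x)|<1.
x=-0.6: |R|=0.5350
R=1: x+3/8x²=0 ⇒ x=−8/3=-2.6667; min R=1−1/(4·3/8)=0.3333>−1
Confirm numerically:
  x=-2.566: |R|=0.90313 <1
  x=-2.424: |R|=0.77942 <1
  x=-1.631: |R|=0.36656 <1
  x=-1.616: |R|=0.36330 <1
  x=-2.980: |R|=1.35015 >1
  x=-2.774: |R|=1.11165 >1
Interval (-2.6667, 0).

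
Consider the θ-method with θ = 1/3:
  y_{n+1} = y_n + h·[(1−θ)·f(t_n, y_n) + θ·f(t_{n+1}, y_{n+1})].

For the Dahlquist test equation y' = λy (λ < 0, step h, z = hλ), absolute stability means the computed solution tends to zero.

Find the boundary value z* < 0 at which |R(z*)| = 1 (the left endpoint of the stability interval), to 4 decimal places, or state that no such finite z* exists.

left endpoint -6.0000.

Test eqn y'=λy, z=hλ:
  y_{n+1} = y_n + z·[2/3·y_n + 1/3·y_{n+1}] ⇒ (1 − 1/3z)y_{n+1} = (1 + 2/3z)y_n
  ⇒ R(z) = (1 + 2/3z)/(1 − 1/3z).

Boundary: |R(x)|=1, x<0.
x=-1.29: |R|=0.0979
R=−1: 1+2/3x = −1+1/3x ⇒ -1/3x=2 ⇒ x=2/(-1/3)=-6.0000
Confirm numerically:
  x=-4.196: |R|=0.74931 <1
  x=-3.548: |R|=0.62553 <1
  x=-3.518: |R|=0.61921 <1
  x=-6.443: |R|=1.04691 >1
  x=-6.144: |R|=1.01575 >1
Interval (-6.0000, 0).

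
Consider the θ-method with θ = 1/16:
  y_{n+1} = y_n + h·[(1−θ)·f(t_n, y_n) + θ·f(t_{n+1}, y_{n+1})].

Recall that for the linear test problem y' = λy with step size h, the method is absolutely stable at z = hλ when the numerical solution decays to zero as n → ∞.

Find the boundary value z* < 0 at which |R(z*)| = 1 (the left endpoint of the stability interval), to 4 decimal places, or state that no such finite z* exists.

On y'=λy, z=hλ:
  y_{n+1} = y_n + z·[15/16·y_n + 1/16·y_{n+1}] ⇒ (1 − 1/16z)y_{n+1} = (1 + 15/16z)y_n
  R(z) = (1 + 15/16z)/(1 − 1/16z).

Solve |R(x)|<1 on ℝ⁻.
x=-1.27: |R|=0.1766
R=−1: 1+15/16x = −1+1/16x ⇒ -7/8x=2 ⇒ x=2/(-7/8)=-2.2857
Confirm numerically:
  x=-1.714: |R|=0.54815 <1
  x=-1.374: |R|=0.26534 <1
  x=-1.260: |R|=0.16802 <1
  x=-1.108: |R|=0.03624 <1
  x=-2.545: |R|=1.19574 >1
  x=-2.430: |R|=1.10960 >1
Interval (-2.2857, 0).

left endpoint -2.2857.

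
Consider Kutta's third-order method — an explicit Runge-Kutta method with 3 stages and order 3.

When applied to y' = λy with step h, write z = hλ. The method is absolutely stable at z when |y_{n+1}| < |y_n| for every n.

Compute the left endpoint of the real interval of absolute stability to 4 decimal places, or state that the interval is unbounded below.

With y'=λy (z=hλ):
  order 3, 3-stage ⇒ R(z)=1+z+z^2/2+z^3/6
  (e.g. R(-0.54)=0.57956, |R|=0.57956)

Boundary: |R(x)|=1, x<0.
x=-0.54: |R|=0.5796
|R(-2.71)|=1.3550 |R(-1.98)|=0.3135 |R(-0.85)|=0.4089
Bisect:
  x_lo=-2.9410 |R|=1.8560  x_hi=-0.1693 |R|=0.8442
  mid=-1.55518 |R|=0.02722 →hi
  mid=-2.24811 |R|=0.61476 →hi
  mid=-2.59457 |R|=1.13969 →lo
  mid=-2.42134 |R|=0.85590 →hi
  mid=-2.50795 |R|=0.99214 →hi
  mid=-2.55126 |R|=1.06446 →lo
  mid=-2.52961 |R|=1.02794 →lo
  mid=-2.51878 |R|=1.00995 →lo
  mid=-2.51337 |R|=1.00102 →lo
  mid=-2.51066 |R|=0.99657 →hi
  ...
  [-2.51286,-2.51269] ⇒ x*=-2.5127
Stable set (-2.5127, 0).

z* = -2.5127.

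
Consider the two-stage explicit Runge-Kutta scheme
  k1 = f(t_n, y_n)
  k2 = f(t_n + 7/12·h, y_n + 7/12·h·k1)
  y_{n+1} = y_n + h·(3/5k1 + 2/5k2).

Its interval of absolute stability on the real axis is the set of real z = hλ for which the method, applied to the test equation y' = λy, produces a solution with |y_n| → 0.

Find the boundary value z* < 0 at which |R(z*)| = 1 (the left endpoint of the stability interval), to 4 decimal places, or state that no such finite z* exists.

Set f=λy, z=hλ:
  k1=λy_n ⇒ h·k1=z·y_n;  k2=λ(1+7/12z)y_n ⇒ h·k2=z(1+7/12z)y_n
  y_{n+1}/y_n = 1 + 3/5z + 2/5z(1+7/12z) = 1 + z + 7/30z²
  Hence R(z) = 1 + z + 7/30z².

Solve |R(x)|<1 on ℝ⁻.
x=-1.75: |R|=0.0354
R=1: x+7/30x²=0 ⇒ x=−30/7=-4.2857; min R=1−1/(4·7/30)=-0.0714>−1
Confirm numerically:
  x=-4.255: |R|=0.96951 <1
  x=-3.640: |R|=0.45157 <1
  x=-3.190: |R|=0.18442 <1
  x=-4.819: |R|=1.59964 >1
  x=-4.761: |R|=1.52799 >1
Interval (-4.2857, 0).

left endpoint -4.2857.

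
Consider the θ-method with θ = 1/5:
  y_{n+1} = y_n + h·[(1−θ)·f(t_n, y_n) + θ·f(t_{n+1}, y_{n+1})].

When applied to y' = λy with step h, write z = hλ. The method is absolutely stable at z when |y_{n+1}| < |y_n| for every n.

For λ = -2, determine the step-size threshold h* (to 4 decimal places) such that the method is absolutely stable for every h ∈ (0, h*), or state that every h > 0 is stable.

Test eqn y'=λy, z=hλ:
  y_{n+1} = y_n + z·[4/5·y_n + 1/5·y_{n+1}] ⇒ (1 − 1/5z)y_{n+1} = (1 + 4/5z)y_n
  ⇒ R(z) = (1 + 4/5z)/(1 − 1/5z).

Need |R(x)|<1, x<0.
x=-0.83: |R|=0.2882
R=−1: 1+4/5x = −1+1/5x ⇒ -3/5x=2 ⇒ x=2/(-3/5)=-3.3333
Confirm numerically:
  x=-3.098: |R|=0.91282 <1
  x=-2.728: |R|=0.76501 <1
  x=-2.007: |R|=0.43214 <1
  x=-1.449: |R|=0.12343 <1
  x=-3.863: |R|=1.17928 >1
  x=-3.840: |R|=1.17195 >1
  x=-3.703: |R|=1.12743 >1
Stable set (-3.3333, 0).

(-3.3333,0); λ=-2 ⇒ h* = (10/3)/2 = 1.6667.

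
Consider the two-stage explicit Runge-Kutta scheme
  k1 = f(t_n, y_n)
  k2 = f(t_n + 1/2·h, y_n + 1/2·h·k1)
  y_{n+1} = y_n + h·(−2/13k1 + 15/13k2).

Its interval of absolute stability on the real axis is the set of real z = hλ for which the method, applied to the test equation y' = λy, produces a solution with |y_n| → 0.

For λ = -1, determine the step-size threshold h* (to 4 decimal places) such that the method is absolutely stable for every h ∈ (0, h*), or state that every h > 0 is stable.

With y'=λy (z=hλ):
  k1=λy_n ⇒ h·k1=z·y_n;  k2=λ(1+1/2z)y_n ⇒ h·k2=z(1+1/2z)y_n
  y_{n+1}/y_n = 1 − 2/13z + 15/13z(1+1/2z) = 1 + z + 15/26z²
  ⇒ R(z) = 1 + z + 15/26z².

Find x<0 with |R(x)|<1.
x=-1.65: |R|=0.9207
R=1: x+15/26x²=0 ⇒ x=−26/15=-1.7333; min R=1−1/(4·15/26)=0.5667>−1
Confirm numerically:
  x=-1.035: |R|=0.58301 <1
  x=-0.956: |R|=0.57127 <1
  x=-0.801: |R|=0.56915 <1
  x=-1.993: |R|=1.29857 >1
  x=-1.971: |R|=1.27025 >1
  x=-1.960: |R|=1.25631 >1
Interval (-1.7333, 0).

(-1.7333,0); λ=-1 ⇒ h* = (26/15)/1 = 1.7333.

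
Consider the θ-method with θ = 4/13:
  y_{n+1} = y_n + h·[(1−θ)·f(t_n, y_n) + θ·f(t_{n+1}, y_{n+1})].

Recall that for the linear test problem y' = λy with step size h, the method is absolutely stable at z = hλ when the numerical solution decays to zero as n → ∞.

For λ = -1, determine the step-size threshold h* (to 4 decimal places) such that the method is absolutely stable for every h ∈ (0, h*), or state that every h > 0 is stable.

With y'=λy (z=hλ):
  y_{n+1} = y_n + z·[9/13·y_n + 4/13·y_{n+1}] ⇒ (1 − 4/13z)y_{n+1} = (1 + 9/13z)y_n
  ⇒ R(z) = (1 + 9/13z)/(1 − 4/13z).

Need |R(x)|<1, x<0.
x=-1.48: |R|=0.0169
R=−1: 1+9/13x = −1+4/13x ⇒ -5/13x=2 ⇒ x=2/(-5/13)=-5.2000
Confirm numerically:
  x=-4.960: |R|=0.96346 <1
  x=-3.175: |R|=0.60603 <1
  x=-3.085: |R|=0.58268 <1
  x=-5.680: |R|=1.06719 >1
  x=-5.377: |R|=1.02565 >1
Stable set (-5.2000, 0).

(-5.2000,0); λ=-1 ⇒ h* = (26/5)/1 = 5.2000.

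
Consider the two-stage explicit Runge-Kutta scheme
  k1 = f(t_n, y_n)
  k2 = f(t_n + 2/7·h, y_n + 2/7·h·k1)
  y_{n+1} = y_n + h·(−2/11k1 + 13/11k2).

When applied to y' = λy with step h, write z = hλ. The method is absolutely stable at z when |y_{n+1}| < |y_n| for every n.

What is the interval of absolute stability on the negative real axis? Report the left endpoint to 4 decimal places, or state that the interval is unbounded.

z∈(-2.9615,0).

On y'=λy, z=hλ:
  k1=λy_n ⇒ h·k1=z·y_n;  k2=λ(1+2/7z)y_n ⇒ h·k2=z(1+2/7z)y_n
  y_{n+1}/y_n = 1 − 2/11z + 13/11z(1+2/7z) = 1 + z + 26/77z²
  R(z) = 1 + z + 26/77z².

Find x<0 with |R(x)|<1.
x=-1.15: |R|=0.2966
R=1: x+26/77x²=0 ⇒ x=−77/26=-2.9615; min R=1−1/(4·26/77)=0.2596>−1
Confirm numerically:
  x=-2.836: |R|=0.87978 <1
  x=-2.217: |R|=0.44264 <1
  x=-1.920: |R|=0.32476 <1
  x=-1.257: |R|=0.27652 <1
  x=-3.385: |R|=1.48401 >1
  x=-3.117: |R|=1.16362 >1
So |R|<1 on (-2.9615, 0).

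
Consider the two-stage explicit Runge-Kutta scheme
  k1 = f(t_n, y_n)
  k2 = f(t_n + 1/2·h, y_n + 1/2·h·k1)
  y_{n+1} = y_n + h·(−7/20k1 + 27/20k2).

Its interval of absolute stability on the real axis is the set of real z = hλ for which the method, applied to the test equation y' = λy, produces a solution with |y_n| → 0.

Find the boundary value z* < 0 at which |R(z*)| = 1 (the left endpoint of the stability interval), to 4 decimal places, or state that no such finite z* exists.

left endpoint -1.4815.

With y'=λy (z=hλ):
  k1=λy_n ⇒ h·k1=z·y_n;  k2=λ(1+1/2z)y_n ⇒ h·k2=z(1+1/2z)y_n
  y_{n+1}/y_n = 1 − 7/20z + 27/20z(1+1/2z) = 1 + z + 27/40z²
  Hence R(z) = 1 + z + 27/40z².

Solve |R(x)|<1 on ℝ⁻.
x=-0.66: |R|=0.6340
R=1: x+27/40x²=0 ⇒ x=−40/27=-1.4815; min R=1−1/(4·27/40)=0.6296>−1
Confirm numerically:
  x=-1.390: |R|=0.91417 <1
  x=-1.115: |R|=0.72418 <1
  x=-1.042: |R|=0.69089 <1
  x=-0.970: |R|=0.66511 <1
  x=-1.711: |R|=1.26508 >1
  x=-1.638: |R|=1.17305 >1
  x=-1.585: |R|=1.11075 >1
So |R|<1 on (-1.4815, 0).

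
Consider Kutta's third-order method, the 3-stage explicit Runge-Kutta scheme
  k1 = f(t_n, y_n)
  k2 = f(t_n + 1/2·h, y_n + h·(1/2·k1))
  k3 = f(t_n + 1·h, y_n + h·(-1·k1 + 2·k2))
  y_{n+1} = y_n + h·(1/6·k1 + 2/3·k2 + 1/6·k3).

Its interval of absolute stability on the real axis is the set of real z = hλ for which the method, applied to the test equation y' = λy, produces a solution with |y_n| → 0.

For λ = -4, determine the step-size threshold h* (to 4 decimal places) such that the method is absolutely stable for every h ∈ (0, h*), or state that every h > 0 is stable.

On y'=λy, z=hλ:
  order 3, 3-stage ⇒ R(z)=1+z+z^2/2+z^3/6
  (e.g. R(-0.55)=0.57352, |R|=0.57352)

Find x<0 with |R(x)|<1.
x=-0.55: |R|=0.5735
|R(-2.06)|=0.3952 |R(-1.38)|=0.1342 |R(-0.85)|=0.4089
Bisect:
  x_lo=-2.9578 |R|=1.8963  x_hi=-0.1501 |R|=0.8606
  mid=-1.55396 |R|=0.02802 →hi
  mid=-2.25589 |R|=0.62476 →hi
  mid=-2.60686 |R|=1.16157 →lo
  mid=-2.43137 |R|=0.87113 →hi
  mid=-2.51911 |R|=1.01050 →lo
  mid=-2.47524 |R|=0.93939 →hi
  mid=-2.49718 |R|=0.97459 →hi
  ...
  [-2.51277,-2.51260] ⇒ x*=-2.5127
Stable set (-2.5127, 0).

(-2.5127,0); λ=-4 ⇒ h* = 0.6282.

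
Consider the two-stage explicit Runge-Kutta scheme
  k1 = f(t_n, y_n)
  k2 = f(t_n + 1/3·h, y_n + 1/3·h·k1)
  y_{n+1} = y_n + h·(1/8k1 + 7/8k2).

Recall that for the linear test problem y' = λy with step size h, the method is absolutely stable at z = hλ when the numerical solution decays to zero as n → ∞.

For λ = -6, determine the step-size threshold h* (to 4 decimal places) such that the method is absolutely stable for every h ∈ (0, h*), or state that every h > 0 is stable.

(-3.4286,0); λ=-6 ⇒ h* = (24/7)/6 = 0.5714.

With y'=λy (z=hλ):
  k1=λy_n ⇒ h·k1=z·y_n;  k2=λ(1+1/3z)y_n ⇒ h·k2=z(1+1/3z)y_n
  y_{n+1}/y_n = 1 + 1/8z + 7/8z(1+1/3z) = 1 + z + 7/24z²
  so R(z) = 1 + z + 7/24z².

Boundary: |R(x)|=1, x<0.
x=-0.33: |R|=0.7018
R=1: x+7/24x²=0 ⇒ x=−24/7=-3.4286; min R=1−1/(4·7/24)=0.1429>−1
Confirm numerically:
  x=-3.112: |R|=0.71266 <1
  x=-2.465: |R|=0.30723 <1
  x=-1.822: |R|=0.14624 <1
  x=-1.755: |R|=0.14334 <1
  x=-3.950: |R|=1.60073 >1
  x=-3.712: |R|=1.30686 >1
Interval (-3.4286, 0).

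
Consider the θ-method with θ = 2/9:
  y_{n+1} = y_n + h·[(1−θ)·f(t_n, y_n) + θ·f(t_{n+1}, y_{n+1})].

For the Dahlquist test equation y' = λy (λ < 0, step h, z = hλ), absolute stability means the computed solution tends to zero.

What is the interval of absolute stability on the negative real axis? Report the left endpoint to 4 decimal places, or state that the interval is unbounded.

z∈(-3.6000,0).

With y'=λy (z=hλ):
  y_{n+1} = y_n + z·[7/9·y_n + 2/9·y_{n+1}] ⇒ (1 − 2/9z)y_{n+1} = (1 + 7/9z)y_n
  R(z) = (1 + 7/9z)/(1 − 2/9z).

Boundary: |R(x)|=1, x<0.
x=-1.01: |R|=0.1751
R=−1: 1+7/9x = −1+2/9x ⇒ -5/9x=2 ⇒ x=2/(-5/9)=-3.6000
Confirm numerically:
  x=-3.043: |R|=0.81539 <1
  x=-2.734: |R|=0.70072 <1
  x=-1.995: |R|=0.38222 <1
  x=-3.920: |R|=1.09501 >1
  x=-3.673: |R|=1.02233 >1
Stable set (-3.6000, 0).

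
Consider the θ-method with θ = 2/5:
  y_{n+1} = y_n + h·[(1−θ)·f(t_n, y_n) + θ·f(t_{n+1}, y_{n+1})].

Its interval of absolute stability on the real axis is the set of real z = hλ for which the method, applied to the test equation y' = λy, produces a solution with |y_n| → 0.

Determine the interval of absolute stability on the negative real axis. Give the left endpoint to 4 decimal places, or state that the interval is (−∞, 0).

With y'=λy (z=hλ):
  y_{n+1} = y_n + z·[3/5·y_n + 2/5·y_{n+1}] ⇒ (1 − 2/5z)y_{n+1} = (1 + 3/5z)y_n
  Hence R(z) = (1 + 3/5z)/(1 − 2/5z).

Solve |R(x)|<1 on ℝ⁻.
x=-0.79: |R|=0.3997
R=−1: 1+3/5x = −1+2/5x ⇒ -1/5x=2 ⇒ x=2/(-1/5)=-10.0000
Confirm numerically:
  x=-9.748: |R|=0.98971 <1
  x=-6.401: |R|=0.79783 <1
  x=-4.276: |R|=0.57763 <1
  x=-4.176: |R|=0.56381 <1
  x=-10.273: |R|=1.01069 >1
  x=-10.158: |R|=1.00624 >1
Stable set (-10.0000, 0).

(-10.0000, 0).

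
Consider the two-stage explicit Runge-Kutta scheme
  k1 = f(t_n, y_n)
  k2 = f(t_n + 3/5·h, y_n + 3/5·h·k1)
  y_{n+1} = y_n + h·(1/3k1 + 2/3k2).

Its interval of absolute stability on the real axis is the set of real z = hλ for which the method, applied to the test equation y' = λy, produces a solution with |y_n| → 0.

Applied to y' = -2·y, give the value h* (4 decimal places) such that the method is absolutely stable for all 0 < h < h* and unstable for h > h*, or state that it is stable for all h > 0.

(-2.5000,0); λ=-2 ⇒ h* = (5/2)/2 = 1.2500.

Test eqn y'=λy, z=hλ:
  k1=λy_n ⇒ h·k1=z·y_n;  k2=λ(1+3/5z)y_n ⇒ h·k2=z(1+3/5z)y_n
  y_{n+1}/y_n = 1 + 1/3z + 2/3z(1+3/5z) = 1 + z + 2/5z²
  ⇒ R(z) = 1 + z + 2/5z².

Find x<0 with |R(x)|<1.
x=-1.63: |R|=0.4328
R=1: x+2/5x²=0 ⇒ x=−5/2=-2.5000; min R=1−1/(4·2/5)=0.3750>−1
Confirm numerically:
  x=-1.796: |R|=0.49425 <1
  x=-1.541: |R|=0.40887 <1
  x=-1.493: |R|=0.39862 <1
  x=-1.208: |R|=0.37571 <1
  x=-2.813: |R|=1.35219 >1
  x=-2.795: |R|=1.32981 >1
  x=-2.707: |R|=1.22414 >1
So |R|<1 on (-2.5000, 0).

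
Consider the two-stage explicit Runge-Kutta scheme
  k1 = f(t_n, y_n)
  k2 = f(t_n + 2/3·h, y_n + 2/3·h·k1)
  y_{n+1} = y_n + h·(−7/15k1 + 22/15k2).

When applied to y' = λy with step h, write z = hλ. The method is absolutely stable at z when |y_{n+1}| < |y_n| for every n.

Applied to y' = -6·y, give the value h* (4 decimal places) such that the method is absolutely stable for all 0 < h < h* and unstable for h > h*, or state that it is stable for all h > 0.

(-1.0227,0); λ=-6 ⇒ h* = (45/44)/6 = 0.1705.

On y'=λy, z=hλ:
  k1=λy_n ⇒ h·k1=z·y_n;  k2=λ(1+2/3z)y_n ⇒ h·k2=z(1+2/3z)y_n
  y_{n+1}/y_n = 1 − 7/15z + 22/15z(1+2/3z) = 1 + z + 44/45z²
  Hence R(z) = 1 + z + 44/45z².

Solve |R(x)|<1 on ℝ⁻.
x=-1.43: |R|=1.5695
R=1: x+44/45x²=0 ⇒ x=−45/44=-1.0227; min R=1−1/(4·44/45)=0.7443>−1
Confirm numerically:
  x=-0.938: |R|=0.92229 <1
  x=-0.743: |R|=0.79678 <1
  x=-0.586: |R|=0.74976 <1
  x=-1.090: |R|=1.07170 >1
  x=-1.063: |R|=1.04186 >1
So |R|<1 on (-1.0227, 0).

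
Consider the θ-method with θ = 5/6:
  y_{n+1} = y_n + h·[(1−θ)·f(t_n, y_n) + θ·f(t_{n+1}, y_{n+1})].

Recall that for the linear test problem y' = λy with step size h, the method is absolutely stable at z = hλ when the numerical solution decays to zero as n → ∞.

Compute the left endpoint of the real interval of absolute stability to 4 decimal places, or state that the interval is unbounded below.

(−∞, 0) — no finite endpoint.

On y'=λy, z=hλ:
  y_{n+1} = y_n + z·[1/6·y_n + 5/6·y_{n+1}] ⇒ (1 − 5/6z)y_{n+1} = (1 + 1/6z)y_n
  ⇒ R(z) = (1 + 1/6z)/(1 − 5/6z).

Find x<0 with |R(x)|<1.
x=-1: |R|=0.4545
x=-2: |R|=0.2500
x=-10: |R|=0.0714
x=-100: |R|=0.1858
θ=5/6≥1/2 ⇒ |1+1/6x|<|1−5/6x| ∀x<0 ⇒ interval (−∞,0).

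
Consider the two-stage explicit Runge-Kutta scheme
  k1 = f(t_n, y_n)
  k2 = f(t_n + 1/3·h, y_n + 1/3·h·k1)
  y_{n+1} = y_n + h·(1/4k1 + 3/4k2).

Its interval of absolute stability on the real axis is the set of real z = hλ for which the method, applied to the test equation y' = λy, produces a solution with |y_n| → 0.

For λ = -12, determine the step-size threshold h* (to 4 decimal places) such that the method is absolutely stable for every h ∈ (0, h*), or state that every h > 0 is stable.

Test eqn y'=λy, z=hλ:
  k1=λy_n ⇒ h·k1=z·y_n;  k2=λ(1+1/3z)y_n ⇒ h·k2=z(1+1/3z)y_n
  y_{n+1}/y_n = 1 + 1/4z + 3/4z(1+1/3z) = 1 + z + 1/4z²
  ⇒ R(z) = 1 + z + 1/4z².

Need |R(x)|<1, x<0.
x=-1.17: |R|=0.1722
R=1: x+1/4x²=0 ⇒ x=−4=-4.0000; min R=1−1/(4·1/4)=0.0000>−1
Confirm numerically:
  x=-3.353: |R|=0.45765 <1
  x=-2.980: |R|=0.24010 <1
  x=-2.757: |R|=0.14326 <1
  x=-2.226: |R|=0.01277 <1
  x=-4.172: |R|=1.17940 >1
  x=-4.076: |R|=1.07744 >1
Interval (-4.0000, 0).

(-4.0000,0); λ=-12 ⇒ h* = (4)/12 = 0.3333.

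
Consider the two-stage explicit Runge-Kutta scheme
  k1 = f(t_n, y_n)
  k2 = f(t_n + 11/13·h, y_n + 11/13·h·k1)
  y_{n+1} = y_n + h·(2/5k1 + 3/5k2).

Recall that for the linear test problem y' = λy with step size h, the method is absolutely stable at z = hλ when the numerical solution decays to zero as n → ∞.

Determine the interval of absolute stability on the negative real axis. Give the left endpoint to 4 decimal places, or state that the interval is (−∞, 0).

On y'=λy, z=hλ:
  k1=λy_n ⇒ h·k1=z·y_n;  k2=λ(1+11/13z)y_n ⇒ h·k2=z(1+11/13z)y_n
  y_{n+1}/y_n = 1 + 2/5z + 3/5z(1+11/13z) = 1 + z + 33/65z²
  so R(z) = 1 + z + 33/65z².

Find x<0 with |R(x)|<1.
x=-1.19: |R|=0.5289
R=1: x+33/65x²=0 ⇒ x=−65/33=-1.9697; min R=1−1/(4·33/65)=0.5076>−1
Confirm numerically:
  x=-1.235: |R|=0.53934 <1
  x=-1.075: |R|=0.51170 <1
  x=-0.872: |R|=0.51404 <1
  x=-2.525: |R|=1.71186 >1
  x=-2.214: |R|=1.27460 >1
Stable set (-1.9697, 0).

(-1.9697, 0).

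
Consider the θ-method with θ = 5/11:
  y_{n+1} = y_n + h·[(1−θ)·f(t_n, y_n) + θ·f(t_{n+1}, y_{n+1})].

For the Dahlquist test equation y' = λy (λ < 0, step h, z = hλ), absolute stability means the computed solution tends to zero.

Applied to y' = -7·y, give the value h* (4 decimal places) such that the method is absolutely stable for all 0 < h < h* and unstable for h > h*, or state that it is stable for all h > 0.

(-22.0000,0); λ=-7 ⇒ h* = (22)/7 = 3.1429.

On y'=λy, z=hλ:
  y_{n+1} = y_n + z·[6/11·y_n + 5/11·y_{n+1}] ⇒ (1 − 5/11z)y_{n+1} = (1 + 6/11z)y_n
  ⇒ R(z) = (1 + 6/11z)/(1 − 5/11z).

Find x<0 with |R(x)|<1.
x=-0.44: |R|=0.6333
R=−1: 1+6/11x = −1+5/11x ⇒ -1/11x=2 ⇒ x=2/(-1/11)=-22.0000
Confirm numerically:
  x=-19.825: |R|=0.98025 <1
  x=-18.190: |R|=0.96263 <1
  x=-10.240: |R|=0.81093 <1
  x=-9.111: |R|=0.77210 <1
  x=-22.194: |R|=1.00159 >1
  x=-22.153: |R|=1.00126 >1
Interval (-22.0000, 0).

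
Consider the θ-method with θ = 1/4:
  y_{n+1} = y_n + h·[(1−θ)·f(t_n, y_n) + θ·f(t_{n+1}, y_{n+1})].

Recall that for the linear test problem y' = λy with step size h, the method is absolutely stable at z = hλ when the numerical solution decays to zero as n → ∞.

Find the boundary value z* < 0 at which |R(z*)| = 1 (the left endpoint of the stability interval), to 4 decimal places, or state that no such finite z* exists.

left endpoint -4.0000.

Test eqn y'=λy, z=hλ:
  y_{n+1} = y_n + z·[3/4·y_n + 1/4·y_{n+1}] ⇒ (1 − 1/4z)y_{n+1} = (1 + 3/4z)y_n
  Hence R(z) = (1 + 3/4z)/(1 − 1/4z).

Need |R(x)|<1, x<0.
x=-1.13: |R|=0.1189
R=−1: 1+3/4x = −1+1/4x ⇒ -1/2x=2 ⇒ x=2/(-1/2)=-4.0000
Confirm numerically:
  x=-3.467: |R|=0.85724 <1
  x=-2.959: |R|=0.70082 <1
  x=-2.930: |R|=0.69120 <1
  x=-2.296: |R|=0.45870 <1
  x=-4.543: |R|=1.12712 >1
  x=-4.501: |R|=1.11787 >1
Stable set (-4.0000, 0).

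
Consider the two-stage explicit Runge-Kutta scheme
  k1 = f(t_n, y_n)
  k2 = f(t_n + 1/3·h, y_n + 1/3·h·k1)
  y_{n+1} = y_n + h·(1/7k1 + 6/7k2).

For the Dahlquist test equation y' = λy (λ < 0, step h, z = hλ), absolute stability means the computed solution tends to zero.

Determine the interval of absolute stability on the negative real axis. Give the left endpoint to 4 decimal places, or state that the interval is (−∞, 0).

On y'=λy, z=hλ:
  k1=λy_n ⇒ h·k1=z·y_n;  k2=λ(1+1/3z)y_n ⇒ h·k2=z(1+1/3z)y_n
  y_{n+1}/y_n = 1 + 1/7z + 6/7z(1+1/3z) = 1 + z + 2/7z²
  Hence R(z) = 1 + z + 2/7z².

Find x<0 with |R(x)|<1.
x=-0.51: |R|=0.5643
R=1: x+2/7x²=0 ⇒ x=−7/2=-3.5000; min R=1−1/(4·2/7)=0.1250>−1
Confirm numerically:
  x=-3.119: |R|=0.66047 <1
  x=-2.297: |R|=0.21049 <1
  x=-1.647: |R|=0.12803 <1
  x=-3.938: |R|=1.49281 >1
  x=-3.924: |R|=1.47536 >1
  x=-3.814: |R|=1.34217 >1
Interval (-3.5000, 0).

z∈(-3.5000,0).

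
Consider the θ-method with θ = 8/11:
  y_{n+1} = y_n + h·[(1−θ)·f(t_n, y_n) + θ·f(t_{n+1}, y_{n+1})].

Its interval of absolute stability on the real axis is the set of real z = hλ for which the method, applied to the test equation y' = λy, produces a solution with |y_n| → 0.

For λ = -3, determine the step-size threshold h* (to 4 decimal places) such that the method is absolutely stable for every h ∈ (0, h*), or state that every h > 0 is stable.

unbounded; (−∞, 0). Any h>0 works for λ=-3.

Set f=λy, z=hλ:
  y_{n+1} = y_n + z·[3/11·y_n + 8/11·y_{n+1}] ⇒ (1 − 8/11z)y_{n+1} = (1 + 3/11z)y_n
  so R(z) = (1 + 3/11z)/(1 − 8/11z).

Need |R(x)|<1, x<0.
x=-1.45: |R|=0.2942
x=-2: |R|=0.1852
x=-10: |R|=0.2088
x=-100: |R|=0.3564
θ=8/11≥1/2 ⇒ |1+3/11x|<|1−8/11x| ∀x<0 ⇒ stable on all of ℝ⁻.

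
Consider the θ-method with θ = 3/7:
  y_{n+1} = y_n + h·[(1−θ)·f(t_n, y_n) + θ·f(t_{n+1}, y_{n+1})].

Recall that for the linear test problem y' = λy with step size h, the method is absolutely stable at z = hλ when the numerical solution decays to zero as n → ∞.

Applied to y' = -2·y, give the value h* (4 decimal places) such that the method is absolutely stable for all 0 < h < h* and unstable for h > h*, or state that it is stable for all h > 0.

(-14.0000,0); λ=-2 ⇒ h* = (14)/2 = 7.0000.

On y'=λy, z=hλ:
  y_{n+1} = y_n + z·[4/7·y_n + 3/7·y_{n+1}] ⇒ (1 − 3/7z)y_{n+1} = (1 + 4/7z)y_n
  ⇒ R(z) = (1 + 4/7z)/(1 − 3/7z).

Need |R(x)|<1, x<0.
x=-0.31: |R|=0.7264
R=−1: 1+4/7x = −1+3/7x ⇒ -1/7x=2 ⇒ x=2/(-1/7)=-14.0000
Confirm numerically:
  x=-8.745: |R|=0.84188 <1
  x=-6.339: |R|=0.70554 <1
  x=-5.785: |R|=0.66270 <1
  x=-14.412: |R|=1.00820 >1
  x=-14.271: |R|=1.00544 >1
  x=-14.173: |R|=1.00349 >1
Stable set (-14.0000, 0).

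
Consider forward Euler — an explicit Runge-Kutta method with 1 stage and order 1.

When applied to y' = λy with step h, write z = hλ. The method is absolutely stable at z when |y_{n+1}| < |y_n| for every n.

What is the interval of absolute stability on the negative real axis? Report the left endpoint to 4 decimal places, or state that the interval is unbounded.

z∈(-2.0000,0).

Set f=λy, z=hλ:
  order 1, 1-stage ⇒ R(z)=1+z
  (e.g. R(-1.08)=-0.08000, |R|=0.08000)

Solve |R(x)|<1 on ℝ⁻.
x=-1.08: |R|=0.0800
|R(-2.29)|=1.2900 |R(-1.68)|=0.6800 |R(-0.99)|=0.0100
Bisect:
  x_lo=-2.4866 |R|=1.4866  x_hi=-0.2543 |R|=0.7457
  mid=-1.37047 |R|=0.37047 →hi
  mid=-1.92854 |R|=0.92854 →hi
  mid=-2.20757 |R|=1.20757 →lo
  mid=-2.06806 |R|=1.06806 →lo
  mid=-1.99830 |R|=0.99830 →hi
  mid=-2.03318 |R|=1.03318 →lo
  mid=-2.01574 |R|=1.01574 →lo
  mid=-2.00702 |R|=1.00702 →lo
  mid=-2.00266 |R|=1.00266 →lo
  ...
  [-2.00007,-1.99993] ⇒ x*=-2.0000
So |R|<1 on (-2.0000, 0).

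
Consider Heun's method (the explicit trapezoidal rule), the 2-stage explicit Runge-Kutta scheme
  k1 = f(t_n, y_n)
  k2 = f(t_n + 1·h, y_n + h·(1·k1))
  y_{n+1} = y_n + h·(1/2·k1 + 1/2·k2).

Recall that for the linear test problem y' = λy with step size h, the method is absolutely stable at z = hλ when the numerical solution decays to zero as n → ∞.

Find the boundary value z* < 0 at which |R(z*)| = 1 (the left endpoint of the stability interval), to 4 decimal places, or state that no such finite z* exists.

z* = -2.0000.

Set f=λy, z=hλ:
  order 2, 2-stage ⇒ R(z)=1+z+z^2/2
  (e.g. R(-0.92)=0.50320, |R|=0.50320)

Solve |R(x)|<1 on ℝ⁻.
x=-0.92: |R|=0.5032
|R(-1.52)|=0.6352 |R(-0.99)|=0.5000 |R(-0.77)|=0.5264
Bisect:
  x_lo=-2.4412 |R|=1.5385  x_hi=-0.2386 |R|=0.7899
  mid=-1.33991 |R|=0.55777 →hi
  mid=-1.89056 |R|=0.89655 →hi
  mid=-2.16588 |R|=1.17964 →lo
  mid=-2.02822 |R|=1.02862 →lo
  mid=-1.95939 |R|=0.96021 →hi
  mid=-1.99380 |R|=0.99382 →hi
  mid=-2.01101 |R|=1.01107 →lo
  mid=-2.00241 |R|=1.00241 →lo
  ...
  [-2.00012,-1.99999] ⇒ x*=-2.0000
So |R|<1 on (-2.0000, 0).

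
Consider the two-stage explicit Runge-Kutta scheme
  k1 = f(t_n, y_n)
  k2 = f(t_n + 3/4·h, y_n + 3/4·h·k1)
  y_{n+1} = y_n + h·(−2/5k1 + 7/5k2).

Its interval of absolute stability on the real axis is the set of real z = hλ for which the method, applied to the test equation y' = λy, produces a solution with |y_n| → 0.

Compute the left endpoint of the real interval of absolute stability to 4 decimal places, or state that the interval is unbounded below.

left endpoint -0.9524.

On y'=λy, z=hλ:
  k1=λy_n ⇒ h·k1=z·y_n;  k2=λ(1+3/4z)y_n ⇒ h·k2=z(1+3/4z)y_n
  y_{n+1}/y_n = 1 − 2/5z + 7/5z(1+3/4z) = 1 + z + 21/20z²
  ⇒ R(z) = 1 + z + 21/20z².

Boundary: |R(x)|=1, x<0.
x=-1.59: |R|=2.0645
R=1: x+21/20x²=0 ⇒ x=−20/21=-0.9524; min R=1−1/(4·21/20)=0.7619>−1
Confirm numerically:
  x=-0.927: |R|=0.97530 <1
  x=-0.584: |R|=0.77411 <1
  x=-0.540: |R|=0.76618 <1
  x=-0.422: |R|=0.76499 <1
  x=-1.287: |R|=1.45219 >1
  x=-1.049: |R|=1.10642 >1
Interval (-0.9524, 0).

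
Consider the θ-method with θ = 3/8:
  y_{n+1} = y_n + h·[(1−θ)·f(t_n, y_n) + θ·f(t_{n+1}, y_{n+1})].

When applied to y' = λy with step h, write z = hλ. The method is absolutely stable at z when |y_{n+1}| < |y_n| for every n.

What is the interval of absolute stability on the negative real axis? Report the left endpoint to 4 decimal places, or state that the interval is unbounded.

z∈(-8.0000,0).

On y'=λy, z=hλ:
  y_{n+1} = y_n + z·[5/8·y_n + 3/8·y_{n+1}] ⇒ (1 − 3/8z)y_{n+1} = (1 + 5/8z)y_n
  R(z) = (1 + 5/8z)/(1 − 3/8z).

Solve |R(x)|<1 on ℝ⁻.
x=-0.77: |R|=0.4025
R=−1: 1+5/8x = −1+3/8x ⇒ -1/4x=2 ⇒ x=2/(-1/4)=-8.0000
Confirm numerically:
  x=-7.110: |R|=0.93931 <1
  x=-5.365: |R|=0.78128 <1
  x=-4.996: |R|=0.73865 <1
  x=-3.991: |R|=0.59856 <1
  x=-8.374: |R|=1.02258 >1
  x=-8.352: |R|=1.02130 >1
  x=-8.338: |R|=1.02048 >1
So |R|<1 on (-8.0000, 0).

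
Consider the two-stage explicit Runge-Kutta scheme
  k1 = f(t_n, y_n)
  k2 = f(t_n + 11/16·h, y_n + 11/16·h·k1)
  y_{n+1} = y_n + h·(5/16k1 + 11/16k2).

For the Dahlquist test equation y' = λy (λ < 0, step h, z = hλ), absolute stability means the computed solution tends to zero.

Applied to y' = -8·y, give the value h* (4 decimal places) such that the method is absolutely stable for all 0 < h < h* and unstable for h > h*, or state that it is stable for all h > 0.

Set f=λy, z=hλ:
  k1=λy_n ⇒ h·k1=z·y_n;  k2=λ(1+11/16z)y_n ⇒ h·k2=z(1+11/16z)y_n
  y_{n+1}/y_n = 1 + 5/16z + 11/16z(1+11/16z) = 1 + z + 121/256z²
  R(z) = 1 + z + 121/256z².

Solve |R(x)|<1 on ℝ⁻.
x=-1.71: |R|=0.6721
R=1: x+121/256x²=0 ⇒ x=−256/121=-2.1157; min R=1−1/(4·121/256)=0.4711>−1
Confirm numerically:
  x=-1.580: |R|=0.59994 <1
  x=-1.419: |R|=0.53272 <1
  x=-1.393: |R|=0.52417 <1
  x=-2.463: |R|=1.40431 >1
  x=-2.434: |R|=1.36618 >1
  x=-2.152: |R|=1.03692 >1
Interval (-2.1157, 0).

(-2.1157,0); λ=-8 ⇒ h* = (256/121)/8 = 0.2645.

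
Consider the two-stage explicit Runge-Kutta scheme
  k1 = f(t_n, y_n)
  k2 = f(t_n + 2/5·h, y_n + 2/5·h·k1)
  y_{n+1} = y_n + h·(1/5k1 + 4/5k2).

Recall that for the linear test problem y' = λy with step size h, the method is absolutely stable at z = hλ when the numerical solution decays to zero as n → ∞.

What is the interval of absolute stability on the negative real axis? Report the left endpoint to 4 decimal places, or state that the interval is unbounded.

With y'=λy (z=hλ):
  k1=λy_n ⇒ h·k1=z·y_n;  k2=λ(1+2/5z)y_n ⇒ h·k2=z(1+2/5z)y_n
  y_{n+1}/y_n = 1 + 1/5z + 4/5z(1+2/5z) = 1 + z + 8/25z²
  R(z) = 1 + z + 8/25z².

Solve |R(x)|<1 on ℝ⁻.
x=-0.87: |R|=0.3722
R=1: x+8/25x²=0 ⇒ x=−25/8=-3.1250; min R=1−1/(4·8/25)=0.2188>−1
Confirm numerically:
  x=-2.916: |R|=0.80498 <1
  x=-2.726: |R|=0.65194 <1
  x=-1.839: |R|=0.24321 <1
  x=-3.705: |R|=1.68765 >1
  x=-3.620: |R|=1.57341 >1
Stable set (-3.1250, 0).

(-3.1250, 0).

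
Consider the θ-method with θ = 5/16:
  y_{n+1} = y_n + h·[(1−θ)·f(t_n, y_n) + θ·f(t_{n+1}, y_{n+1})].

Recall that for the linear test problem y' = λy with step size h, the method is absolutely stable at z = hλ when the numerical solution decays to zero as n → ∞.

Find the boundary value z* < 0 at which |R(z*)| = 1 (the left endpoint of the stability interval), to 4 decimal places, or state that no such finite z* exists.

left endpoint -5.3333.

With y'=λy (z=hλ):
  y_{n+1} = y_n + z·[11/16·y_n + 5/16·y_{n+1}] ⇒ (1 − 5/16z)y_{n+1} = (1 + 11/16z)y_n
  so R(z) = (1 + 11/16z)/(1 − 5/16z).

Find x<0 with |R(x)|<1.
x=-0.74: |R|=0.3990
R=−1: 1+11/16x = −1+5/16x ⇒ -3/8x=2 ⇒ x=2/(-3/8)=-5.3333
Confirm numerically:
  x=-4.765: |R|=0.91438 <1
  x=-4.539: |R|=0.87683 <1
  x=-3.192: |R|=0.59800 <1
  x=-2.541: |R|=0.41634 <1
  x=-5.578: |R|=1.03345 >1
  x=-5.474: |R|=1.01946 >1
  x=-5.403: |R|=1.00972 >1
Interval (-5.3333, 0).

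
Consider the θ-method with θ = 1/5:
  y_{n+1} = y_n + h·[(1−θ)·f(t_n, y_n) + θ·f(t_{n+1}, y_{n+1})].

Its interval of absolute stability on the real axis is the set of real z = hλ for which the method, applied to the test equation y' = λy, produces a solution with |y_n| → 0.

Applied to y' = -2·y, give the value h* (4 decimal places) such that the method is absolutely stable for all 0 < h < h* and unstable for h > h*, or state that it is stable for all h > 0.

Set f=λy, z=hλ:
  y_{n+1} = y_n + z·[4/5·y_n + 1/5·y_{n+1}] ⇒ (1 − 1/5z)y_{n+1} = (1 + 4/5z)y_n
  R(z) = (1 + 4/5z)/(1 − 1/5z).

Find x<0 with |R(x)|<1.
x=-0.36: |R|=0.6642
R=−1: 1+4/5x = −1+1/5x ⇒ -3/5x=2 ⇒ x=2/(-3/5)=-3.3333
Confirm numerically:
  x=-2.881: |R|=0.82781 <1
  x=-2.871: |R|=0.82378 <1
  x=-2.538: |R|=0.68347 <1
  x=-1.661: |R|=0.24681 <1
  x=-3.810: |R|=1.16232 >1
  x=-3.686: |R|=1.12181 >1
  x=-3.633: |R|=1.10414 >1
So |R|<1 on (-3.3333, 0).

(-3.3333,0); λ=-2 ⇒ h* = (10/3)/2 = 1.6667.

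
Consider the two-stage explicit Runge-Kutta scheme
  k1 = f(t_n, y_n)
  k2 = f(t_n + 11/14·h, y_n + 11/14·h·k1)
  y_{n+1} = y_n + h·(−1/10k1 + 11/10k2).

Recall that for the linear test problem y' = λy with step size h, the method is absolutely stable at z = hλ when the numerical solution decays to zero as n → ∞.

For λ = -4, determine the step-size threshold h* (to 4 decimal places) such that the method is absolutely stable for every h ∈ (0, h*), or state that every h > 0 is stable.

(-1.1570,0); λ=-4 ⇒ h* = (140/121)/4 = 0.2893.

On y'=λy, z=hλ:
  k1=λy_n ⇒ h·k1=z·y_n;  k2=λ(1+11/14z)y_n ⇒ h·k2=z(1+11/14z)y_n
  y_{n+1}/y_n = 1 − 1/10z + 11/10z(1+11/14z) = 1 + z + 121/140z²
  ⇒ R(z) = 1 + z + 121/140z².

Solve |R(x)|<1 on ℝ⁻.
x=-0.36: |R|=0.7520
R=1: x+121/140x²=0 ⇒ x=−140/121=-1.1570; min R=1−1/(4·121/140)=0.7107>−1
Confirm numerically:
  x=-0.871: |R|=0.78468 <1
  x=-0.626: |R|=0.71269 <1
  x=-0.571: |R|=0.71079 <1
  x=-0.492: |R|=0.71721 <1
  x=-1.714: |R|=1.82510 >1
  x=-1.326: |R|=1.19365 >1
  x=-1.197: |R|=1.04136 >1
So |R|<1 on (-1.1570, 0).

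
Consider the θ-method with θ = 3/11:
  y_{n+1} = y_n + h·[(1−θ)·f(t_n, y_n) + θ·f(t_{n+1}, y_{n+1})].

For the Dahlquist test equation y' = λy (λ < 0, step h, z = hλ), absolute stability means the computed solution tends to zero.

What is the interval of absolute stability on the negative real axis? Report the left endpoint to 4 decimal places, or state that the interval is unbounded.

With y'=λy (z=hλ):
  y_{n+1} = y_n + z·[8/11·y_n + 3/11·y_{n+1}] ⇒ (1 − 3/11z)y_{n+1} = (1 + 8/11z)y_n
  ⇒ R(z) = (1 + 8/11z)/(1 − 3/11z).

Find x<0 with |R(x)|<1.
x=-1.46: |R|=0.0442
R=−1: 1+8/11x = −1+3/11x ⇒ -5/11x=2 ⇒ x=2/(-5/11)=-4.4000
Confirm numerically:
  x=-3.412: |R|=0.76738 <1
  x=-2.736: |R|=0.56685 <1
  x=-2.359: |R|=0.43547 <1
  x=-4.998: |R|=1.11503 >1
  x=-4.815: |R|=1.08155 >1
  x=-4.789: |R|=1.07667 >1
Interval (-4.4000, 0).

z∈(-4.4000,0).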